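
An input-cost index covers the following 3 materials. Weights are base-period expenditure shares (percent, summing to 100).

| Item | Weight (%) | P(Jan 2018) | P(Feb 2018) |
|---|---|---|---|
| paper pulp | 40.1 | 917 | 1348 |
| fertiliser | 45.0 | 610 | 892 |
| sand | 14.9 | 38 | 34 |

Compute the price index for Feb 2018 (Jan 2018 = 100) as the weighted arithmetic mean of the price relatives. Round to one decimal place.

138.1

paper pulp: 40.1 × (1348/917) = 40.1 × 1.470011 = 58.9474
fertiliser: 45.0 × (892/610) = 45.0 × 1.462295 = 65.8033
sand: 14.9 × (34/38) = 14.9 × 0.894737 = 13.3316
Index = Σ wᵢ·(p₁ᵢ/p₀ᵢ) = 58.9474 + 65.8033 + 13.3316 = 138.0823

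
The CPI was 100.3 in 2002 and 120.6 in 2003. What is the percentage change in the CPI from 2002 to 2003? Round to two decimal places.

20.24%

Change = (120.6 − 100.3) / 100.3 × 100
       = 20.3 / 100.3 × 100 = 20.2393%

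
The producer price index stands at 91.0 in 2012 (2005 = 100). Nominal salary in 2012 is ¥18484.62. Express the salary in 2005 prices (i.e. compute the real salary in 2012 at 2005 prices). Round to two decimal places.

20312.77

Real = Nominal ÷ (Index/100) = 18484.62 ÷ (91.0/100)
     = 18484.62 ÷ 0.910 = 20312.7692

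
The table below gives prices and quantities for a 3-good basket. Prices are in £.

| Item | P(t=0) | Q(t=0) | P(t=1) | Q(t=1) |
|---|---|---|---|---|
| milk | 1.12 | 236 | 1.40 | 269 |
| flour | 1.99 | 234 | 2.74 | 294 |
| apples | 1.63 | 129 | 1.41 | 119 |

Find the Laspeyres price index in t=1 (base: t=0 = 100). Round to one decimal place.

Laspeyres price index uses base-period quantities as weights.
ΣP(t=1)·Q(t=0) = 1.40×236 + 2.74×234 + 1.41×129 = 330.4 + 641.16 + 181.89 = 1153.45
ΣP(t=0)·Q(t=0) = 1.12×236 + 1.99×234 + 1.63×129 = 264.32 + 465.66 + 210.27 = 940.25
Index = 1153.45 / 940.25 × 100 = 122.6748

122.7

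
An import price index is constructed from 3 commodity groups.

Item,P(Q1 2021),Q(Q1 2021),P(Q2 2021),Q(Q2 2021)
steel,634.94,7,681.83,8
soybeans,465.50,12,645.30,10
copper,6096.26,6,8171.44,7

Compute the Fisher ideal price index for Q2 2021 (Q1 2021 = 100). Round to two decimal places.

Laspeyres component (base-period weights):
ΣP(Q2 2021)Q(Q1 2021) = 681.83×7 + 645.30×12 + 8171.44×6 = 4772.81 + 7743.6 + 49028.64 = 61545.05
ΣP(Q1 2021)Q(Q1 2021) = 634.94×7 + 465.50×12 + 6096.26×6 = 4444.58 + 5586 + 36577.56 = 46608.14
L = 61545.05 / 46608.14 × 100 = 132.0479
Paasche component (current-period weights):
ΣP(Q2 2021)Q(Q2 2021) = 681.83×8 + 645.30×10 + 8171.44×7 = 5454.64 + 6453 + 57200.08 = 69107.72
ΣP(Q1 2021)Q(Q2 2021) = 634.94×8 + 465.50×10 + 6096.26×7 = 5079.52 + 4655 + 42673.82 = 52408.34
P = 69107.72 / 52408.34 × 100 = 131.8640
Fisher = √(L × P) = √(132.0479 × 131.8640) = 131.9559

131.96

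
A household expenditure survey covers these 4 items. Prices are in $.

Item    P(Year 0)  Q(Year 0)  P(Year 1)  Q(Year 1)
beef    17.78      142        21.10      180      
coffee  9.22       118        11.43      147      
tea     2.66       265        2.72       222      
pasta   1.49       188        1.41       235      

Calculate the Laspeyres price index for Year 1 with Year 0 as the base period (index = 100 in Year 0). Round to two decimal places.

115.94

Laspeyres price index uses base-period quantities as weights.
ΣP(Year 1)·Q(Year 0) = 21.10×142 + 11.43×118 + 2.72×265 + 1.41×188 = 2996.2 + 1348.74 + 720.8 + 265.08 = 5330.82
ΣP(Year 0)·Q(Year 0) = 17.78×142 + 9.22×118 + 2.66×265 + 1.49×188 = 2524.76 + 1087.96 + 704.9 + 280.12 = 4597.74
Index = 5330.82 / 4597.74 × 100 = 115.9444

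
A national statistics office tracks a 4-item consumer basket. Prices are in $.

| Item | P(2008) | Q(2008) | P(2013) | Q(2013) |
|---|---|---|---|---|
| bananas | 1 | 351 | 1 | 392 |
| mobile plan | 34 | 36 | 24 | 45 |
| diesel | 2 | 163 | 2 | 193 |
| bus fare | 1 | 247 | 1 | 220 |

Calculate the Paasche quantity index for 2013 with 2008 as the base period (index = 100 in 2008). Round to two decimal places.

Paasche quantity index uses current-period prices as weights.
ΣP(2013)·Q(2013) = 1×392 + 24×45 + 2×193 + 1×220 = 392 + 1080 + 386 + 220 = 2078
ΣP(2013)·Q(2008) = 1×351 + 24×36 + 2×163 + 1×247 = 351 + 864 + 326 + 247 = 1788
Index = 2078 / 1788 × 100 = 116.2192

116.22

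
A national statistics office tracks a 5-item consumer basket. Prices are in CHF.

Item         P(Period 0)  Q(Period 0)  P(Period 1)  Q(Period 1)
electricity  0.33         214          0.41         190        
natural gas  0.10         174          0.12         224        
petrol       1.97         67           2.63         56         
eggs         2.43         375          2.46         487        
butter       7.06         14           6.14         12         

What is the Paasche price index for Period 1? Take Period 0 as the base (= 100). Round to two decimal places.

Paasche price index uses current-period quantities as weights.
ΣP(Period 1)·Q(Period 1) = 0.41×190 + 0.12×224 + 2.63×56 + 2.46×487 + 6.14×12 = 77.9 + 26.88 + 147.28 + 1198.02 + 73.68 = 1523.76
ΣP(Period 0)·Q(Period 1) = 0.33×190 + 0.10×224 + 1.97×56 + 2.43×487 + 7.06×12 = 62.7 + 22.4 + 110.32 + 1183.41 + 84.72 = 1463.55
Index = 1523.76 / 1463.55 × 100 = 104.1140

104.11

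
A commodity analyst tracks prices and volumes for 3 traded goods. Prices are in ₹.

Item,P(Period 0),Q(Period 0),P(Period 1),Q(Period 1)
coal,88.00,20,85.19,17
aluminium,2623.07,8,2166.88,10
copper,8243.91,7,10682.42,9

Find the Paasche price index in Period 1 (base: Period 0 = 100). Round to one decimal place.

117.0

Paasche price index uses current-period quantities as weights.
ΣP(Period 1)·Q(Period 1) = 85.19×17 + 2166.88×10 + 10682.42×9 = 1448.23 + 21668.8 + 96141.78 = 119258.81
ΣP(Period 0)·Q(Period 1) = 88.00×17 + 2623.07×10 + 8243.91×9 = 1496 + 26230.7 + 74195.19 = 101921.89
Index = 119258.81 / 101921.89 × 100 = 117.0100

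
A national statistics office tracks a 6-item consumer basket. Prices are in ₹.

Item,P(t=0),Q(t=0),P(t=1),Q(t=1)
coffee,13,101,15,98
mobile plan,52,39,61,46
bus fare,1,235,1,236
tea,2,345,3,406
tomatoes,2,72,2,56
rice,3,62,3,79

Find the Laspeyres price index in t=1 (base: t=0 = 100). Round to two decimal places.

Laspeyres price index uses base-period quantities as weights.
ΣP(t=1)·Q(t=0) = 15×101 + 61×39 + 1×235 + 3×345 + 2×72 + 3×62 = 1515 + 2379 + 235 + 1035 + 144 + 186 = 5494
ΣP(t=0)·Q(t=0) = 13×101 + 52×39 + 1×235 + 2×345 + 2×72 + 3×62 = 1313 + 2028 + 235 + 690 + 144 + 186 = 4596
Index = 5494 / 4596 × 100 = 119.5387

119.54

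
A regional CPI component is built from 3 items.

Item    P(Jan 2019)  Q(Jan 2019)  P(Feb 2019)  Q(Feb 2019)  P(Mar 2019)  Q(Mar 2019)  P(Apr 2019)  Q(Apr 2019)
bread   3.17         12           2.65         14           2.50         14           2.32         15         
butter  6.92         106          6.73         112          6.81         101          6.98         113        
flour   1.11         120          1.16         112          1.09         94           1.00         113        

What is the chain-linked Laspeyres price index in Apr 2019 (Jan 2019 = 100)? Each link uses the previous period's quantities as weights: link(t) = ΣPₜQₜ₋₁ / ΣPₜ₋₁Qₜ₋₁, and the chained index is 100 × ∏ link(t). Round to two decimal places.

Link Jan 2019→Feb 2019:
ΣP(Feb 2019)Q(Jan 2019) = 2.65×12 + 6.73×106 + 1.16×120 = 31.8 + 713.38 + 139.2 = 884.38
ΣP(Jan 2019)Q(Jan 2019) = 3.17×12 + 6.92×106 + 1.11×120 = 38.04 + 733.52 + 133.2 = 904.76
link = 884.38/904.76 = 0.977475
Link Feb 2019→Mar 2019:
ΣP(Mar 2019)Q(Feb 2019) = 2.50×14 + 6.81×112 + 1.09×112 = 35 + 762.72 + 122.08 = 919.8
ΣP(Feb 2019)Q(Feb 2019) = 2.65×14 + 6.73×112 + 1.16×112 = 37.1 + 753.76 + 129.92 = 920.78
link = 919.8/920.78 = 0.998936
Link Mar 2019→Apr 2019:
ΣP(Apr 2019)Q(Mar 2019) = 2.32×14 + 6.98×101 + 1.00×94 = 32.48 + 704.98 + 94 = 831.46
ΣP(Mar 2019)Q(Mar 2019) = 2.50×14 + 6.81×101 + 1.09×94 = 35 + 687.81 + 102.46 = 825.27
link = 831.46/825.27 = 1.007501
Chained index = 100 × 0.977475 × 0.998936 × 1.007501 = 98.3758

98.38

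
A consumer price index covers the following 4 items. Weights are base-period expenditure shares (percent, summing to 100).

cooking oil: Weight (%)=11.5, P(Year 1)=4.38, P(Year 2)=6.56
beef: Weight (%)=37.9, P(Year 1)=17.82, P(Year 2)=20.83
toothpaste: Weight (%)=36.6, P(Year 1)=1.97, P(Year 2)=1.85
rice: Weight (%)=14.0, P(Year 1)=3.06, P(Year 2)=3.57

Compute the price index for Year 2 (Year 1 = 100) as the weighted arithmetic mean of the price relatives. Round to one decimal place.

cooking oil: 11.5 × (6.56/4.38) = 11.5 × 1.497717 = 17.2237
beef: 37.9 × (20.83/17.82) = 37.9 × 1.168911 = 44.3017
toothpaste: 36.6 × (1.85/1.97) = 36.6 × 0.939086 = 34.3706
rice: 14.0 × (3.57/3.06) = 14.0 × 1.166667 = 16.3333
Index = Σ wᵢ·(p₁ᵢ/p₀ᵢ) = 17.2237 + 44.3017 + 34.3706 + 16.3333 = 112.2294

112.2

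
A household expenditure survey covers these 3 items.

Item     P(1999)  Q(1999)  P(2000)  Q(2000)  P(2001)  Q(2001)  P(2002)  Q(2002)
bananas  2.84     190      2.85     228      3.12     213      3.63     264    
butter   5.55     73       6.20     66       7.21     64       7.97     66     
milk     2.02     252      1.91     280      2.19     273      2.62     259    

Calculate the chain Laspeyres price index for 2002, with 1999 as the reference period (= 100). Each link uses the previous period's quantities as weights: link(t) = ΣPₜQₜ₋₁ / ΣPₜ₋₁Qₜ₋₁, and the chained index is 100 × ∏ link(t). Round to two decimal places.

132.91

Link 1999→2000:
ΣP(2000)Q(1999) = 2.85×190 + 6.20×73 + 1.91×252 = 541.5 + 452.6 + 481.32 = 1475.42
ΣP(1999)Q(1999) = 2.84×190 + 5.55×73 + 2.02×252 = 539.6 + 405.15 + 509.04 = 1453.79
link = 1475.42/1453.79 = 1.014878
Link 2000→2001:
ΣP(2001)Q(2000) = 3.12×228 + 7.21×66 + 2.19×280 = 711.36 + 475.86 + 613.2 = 1800.42
ΣP(2000)Q(2000) = 2.85×228 + 6.20×66 + 1.91×280 = 649.8 + 409.2 + 534.8 = 1593.8
link = 1800.42/1593.8 = 1.129640
Link 2001→2002:
ΣP(2002)Q(2001) = 3.63×213 + 7.97×64 + 2.62×273 = 773.19 + 510.08 + 715.26 = 1998.53
ΣP(2001)Q(2001) = 3.12×213 + 7.21×64 + 2.19×273 = 664.56 + 461.44 + 597.87 = 1723.87
link = 1998.53/1723.87 = 1.159328
Chained index = 100 × 1.014878 × 1.129640 × 1.159328 = 132.9108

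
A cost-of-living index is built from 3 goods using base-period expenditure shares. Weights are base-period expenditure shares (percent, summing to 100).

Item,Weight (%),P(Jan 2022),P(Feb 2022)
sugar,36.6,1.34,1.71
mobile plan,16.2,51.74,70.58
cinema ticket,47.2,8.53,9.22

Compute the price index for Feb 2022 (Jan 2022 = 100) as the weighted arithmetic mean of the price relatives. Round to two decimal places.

119.82

sugar: 36.6 × (1.71/1.34) = 36.6 × 1.276119 = 46.7060
mobile plan: 16.2 × (70.58/51.74) = 16.2 × 1.364128 = 22.0989
cinema ticket: 47.2 × (9.22/8.53) = 47.2 × 1.080891 = 51.0181
Index = Σ wᵢ·(p₁ᵢ/p₀ᵢ) = 46.7060 + 22.0989 + 51.0181 = 119.8229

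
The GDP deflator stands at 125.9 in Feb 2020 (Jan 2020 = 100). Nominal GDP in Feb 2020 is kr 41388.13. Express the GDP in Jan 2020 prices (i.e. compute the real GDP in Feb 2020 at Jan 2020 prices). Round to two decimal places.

Real = Nominal ÷ (Index/100) = 41388.13 ÷ (125.9/100)
     = 41388.13 ÷ 1.259 = 32873.8125

32873.81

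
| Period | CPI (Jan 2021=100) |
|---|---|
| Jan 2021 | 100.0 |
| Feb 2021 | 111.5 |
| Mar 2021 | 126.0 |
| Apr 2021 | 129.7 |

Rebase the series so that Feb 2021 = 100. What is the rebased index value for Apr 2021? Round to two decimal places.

116.32

Rebased(Apr 2021) = 129.7 / 111.5 × 100 = 116.3229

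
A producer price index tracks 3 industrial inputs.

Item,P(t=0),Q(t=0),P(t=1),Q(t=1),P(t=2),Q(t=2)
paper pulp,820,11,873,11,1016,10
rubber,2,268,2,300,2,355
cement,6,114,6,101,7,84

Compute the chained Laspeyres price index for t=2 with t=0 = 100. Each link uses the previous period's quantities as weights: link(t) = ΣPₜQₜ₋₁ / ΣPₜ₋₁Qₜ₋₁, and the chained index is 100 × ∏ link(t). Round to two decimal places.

Link t=0→t=1:
ΣP(t=1)Q(t=0) = 873×11 + 2×268 + 6×114 = 9603 + 536 + 684 = 10823
ΣP(t=0)Q(t=0) = 820×11 + 2×268 + 6×114 = 9020 + 536 + 684 = 10240
link = 10823/10240 = 1.056934
Link t=1→t=2:
ΣP(t=2)Q(t=1) = 1016×11 + 2×300 + 7×101 = 11176 + 600 + 707 = 12483
ΣP(t=1)Q(t=1) = 873×11 + 2×300 + 6×101 = 9603 + 600 + 606 = 10809
link = 12483/10809 = 1.154871
Chained index = 100 × 1.056934 × 1.154871 = 122.0622

122.06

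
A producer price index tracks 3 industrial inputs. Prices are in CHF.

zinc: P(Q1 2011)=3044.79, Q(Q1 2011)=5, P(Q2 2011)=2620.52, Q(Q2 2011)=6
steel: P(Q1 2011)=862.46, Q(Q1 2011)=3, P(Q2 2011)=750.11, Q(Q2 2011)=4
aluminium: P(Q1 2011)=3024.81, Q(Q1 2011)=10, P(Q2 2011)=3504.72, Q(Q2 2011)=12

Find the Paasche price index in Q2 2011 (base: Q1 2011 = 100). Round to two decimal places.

Paasche price index uses current-period quantities as weights.
ΣP(Q2 2011)·Q(Q2 2011) = 2620.52×6 + 750.11×4 + 3504.72×12 = 15723.12 + 3000.44 + 42056.64 = 60780.2
ΣP(Q1 2011)·Q(Q2 2011) = 3044.79×6 + 862.46×4 + 3024.81×12 = 18268.74 + 3449.84 + 36297.72 = 58016.3
Index = 60780.2 / 58016.3 × 100 = 104.7640

104.76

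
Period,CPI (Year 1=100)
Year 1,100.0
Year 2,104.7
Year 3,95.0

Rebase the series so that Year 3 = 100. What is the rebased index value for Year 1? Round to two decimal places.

105.26

Rebased(Year 1) = 100.0 / 95.0 × 100 = 105.2632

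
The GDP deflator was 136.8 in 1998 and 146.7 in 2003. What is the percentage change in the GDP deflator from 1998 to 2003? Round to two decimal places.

Change = (146.7 − 136.8) / 136.8 × 100
       = 9.9 / 136.8 × 100 = 7.2368%

7.24%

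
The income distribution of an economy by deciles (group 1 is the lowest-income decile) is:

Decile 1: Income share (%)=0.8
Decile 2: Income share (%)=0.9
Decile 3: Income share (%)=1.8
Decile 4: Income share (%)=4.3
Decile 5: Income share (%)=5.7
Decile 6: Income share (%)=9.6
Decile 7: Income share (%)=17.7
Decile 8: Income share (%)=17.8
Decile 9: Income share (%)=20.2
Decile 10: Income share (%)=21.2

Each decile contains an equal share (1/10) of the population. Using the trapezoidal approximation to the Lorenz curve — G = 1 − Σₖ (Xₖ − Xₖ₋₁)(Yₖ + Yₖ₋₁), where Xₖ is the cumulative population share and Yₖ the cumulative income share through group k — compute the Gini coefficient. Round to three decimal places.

Cumulative income shares Yₖ: 0.0080, 0.0170, 0.0350, 0.0780, 0.1350, 0.2310, 0.4080, 0.5860, 0.7880, 1.0000
Σ (Xₖ−Xₖ₋₁)(Yₖ+Yₖ₋₁) = (1/10)(0.0080+0.0000) + (1/10)(0.0170+0.0080) + (1/10)(0.0350+0.0170) + (1/10)(0.0780+0.0350) + (1/10)(0.1350+0.0780) + (1/10)(0.2310+0.1350) + (1/10)(0.4080+0.2310) + (1/10)(0.5860+0.4080) + (1/10)(0.7880+0.5860) + (1/10)(1.0000+0.7880)
  = 0.0008 + 0.0025 + 0.0052 + 0.0113 + 0.0213 + 0.0366 + 0.0639 + 0.0994 + 0.1374 + 0.1788 = 0.5572
G = 1 − 0.5572 = 0.4428

0.443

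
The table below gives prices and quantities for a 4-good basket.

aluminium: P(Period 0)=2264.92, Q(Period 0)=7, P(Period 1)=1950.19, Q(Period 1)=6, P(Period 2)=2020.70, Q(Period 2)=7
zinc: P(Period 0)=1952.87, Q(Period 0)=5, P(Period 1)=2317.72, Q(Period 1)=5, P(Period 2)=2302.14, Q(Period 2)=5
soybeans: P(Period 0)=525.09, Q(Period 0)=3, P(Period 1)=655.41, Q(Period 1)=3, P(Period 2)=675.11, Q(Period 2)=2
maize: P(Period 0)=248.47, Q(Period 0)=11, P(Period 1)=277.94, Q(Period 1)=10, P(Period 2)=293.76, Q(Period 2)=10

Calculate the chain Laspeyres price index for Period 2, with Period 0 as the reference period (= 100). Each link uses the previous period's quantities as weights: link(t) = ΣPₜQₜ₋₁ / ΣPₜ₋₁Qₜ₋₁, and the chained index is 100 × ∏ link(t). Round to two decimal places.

103.15

Link Period 0→Period 1:
ΣP(Period 1)Q(Period 0) = 1950.19×7 + 2317.72×5 + 655.41×3 + 277.94×11 = 13651.33 + 11588.6 + 1966.23 + 3057.34 = 30263.5
ΣP(Period 0)Q(Period 0) = 2264.92×7 + 1952.87×5 + 525.09×3 + 248.47×11 = 15854.44 + 9764.35 + 1575.27 + 2733.17 = 29927.23
link = 30263.5/29927.23 = 1.011236
Link Period 1→Period 2:
ΣP(Period 2)Q(Period 1) = 2020.70×6 + 2302.14×5 + 675.11×3 + 293.76×10 = 12124.2 + 11510.7 + 2025.33 + 2937.6 = 28597.83
ΣP(Period 1)Q(Period 1) = 1950.19×6 + 2317.72×5 + 655.41×3 + 277.94×10 = 11701.14 + 11588.6 + 1966.23 + 2779.4 = 28035.37
link = 28597.83/28035.37 = 1.020063
Chained index = 100 × 1.011236 × 1.020063 = 103.1524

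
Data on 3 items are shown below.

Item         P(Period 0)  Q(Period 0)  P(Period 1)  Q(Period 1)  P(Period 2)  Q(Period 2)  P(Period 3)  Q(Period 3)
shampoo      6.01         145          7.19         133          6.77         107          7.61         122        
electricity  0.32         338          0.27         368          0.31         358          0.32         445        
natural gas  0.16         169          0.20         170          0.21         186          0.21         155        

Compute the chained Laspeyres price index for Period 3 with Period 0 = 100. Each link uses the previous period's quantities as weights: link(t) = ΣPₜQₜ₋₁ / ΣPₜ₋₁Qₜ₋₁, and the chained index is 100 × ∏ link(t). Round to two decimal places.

Link Period 0→Period 1:
ΣP(Period 1)Q(Period 0) = 7.19×145 + 0.27×338 + 0.20×169 = 1042.55 + 91.26 + 33.8 = 1167.61
ΣP(Period 0)Q(Period 0) = 6.01×145 + 0.32×338 + 0.16×169 = 871.45 + 108.16 + 27.04 = 1006.65
link = 1167.61/1006.65 = 1.159897
Link Period 1→Period 2:
ΣP(Period 2)Q(Period 1) = 6.77×133 + 0.31×368 + 0.21×170 = 900.41 + 114.08 + 35.7 = 1050.19
ΣP(Period 1)Q(Period 1) = 7.19×133 + 0.27×368 + 0.20×170 = 956.27 + 99.36 + 34 = 1089.63
link = 1050.19/1089.63 = 0.963804
Link Period 2→Period 3:
ΣP(Period 3)Q(Period 2) = 7.61×107 + 0.32×358 + 0.21×186 = 814.27 + 114.56 + 39.06 = 967.89
ΣP(Period 2)Q(Period 2) = 6.77×107 + 0.31×358 + 0.21×186 = 724.39 + 110.98 + 39.06 = 874.43
link = 967.89/874.43 = 1.106881
Chained index = 100 × 1.159897 × 0.963804 × 1.106881 = 123.7397

123.74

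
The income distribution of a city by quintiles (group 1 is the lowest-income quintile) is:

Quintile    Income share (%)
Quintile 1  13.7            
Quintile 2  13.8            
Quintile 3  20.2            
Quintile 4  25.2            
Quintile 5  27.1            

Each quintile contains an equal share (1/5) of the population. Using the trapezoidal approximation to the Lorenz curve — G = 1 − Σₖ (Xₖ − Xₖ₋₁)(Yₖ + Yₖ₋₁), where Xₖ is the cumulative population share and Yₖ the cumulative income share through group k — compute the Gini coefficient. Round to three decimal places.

Cumulative income shares Yₖ: 0.1370, 0.2750, 0.4770, 0.7290, 1.0000
Σ (Xₖ−Xₖ₋₁)(Yₖ+Yₖ₋₁) = (1/5)(0.1370+0.0000) + (1/5)(0.2750+0.1370) + (1/5)(0.4770+0.2750) + (1/5)(0.7290+0.4770) + (1/5)(1.0000+0.7290)
  = 0.0274 + 0.0824 + 0.1504 + 0.2412 + 0.3458 = 0.8472
G = 1 − 0.8472 = 0.1528

0.153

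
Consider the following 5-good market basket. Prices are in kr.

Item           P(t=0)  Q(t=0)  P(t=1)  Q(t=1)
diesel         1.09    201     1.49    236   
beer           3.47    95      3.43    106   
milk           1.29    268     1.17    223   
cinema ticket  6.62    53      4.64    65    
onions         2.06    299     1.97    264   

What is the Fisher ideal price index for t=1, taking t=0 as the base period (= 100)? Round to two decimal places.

Laspeyres component (base-period weights):
ΣP(t=1)Q(t=0) = 1.49×201 + 3.43×95 + 1.17×268 + 4.64×53 + 1.97×299 = 299.49 + 325.85 + 313.56 + 245.92 + 589.03 = 1773.85
ΣP(t=0)Q(t=0) = 1.09×201 + 3.47×95 + 1.29×268 + 6.62×53 + 2.06×299 = 219.09 + 329.65 + 345.72 + 350.86 + 615.94 = 1861.26
L = 1773.85 / 1861.26 × 100 = 95.3037
Paasche component (current-period weights):
ΣP(t=1)Q(t=1) = 1.49×236 + 3.43×106 + 1.17×223 + 4.64×65 + 1.97×264 = 351.64 + 363.58 + 260.91 + 301.6 + 520.08 = 1797.81
ΣP(t=0)Q(t=1) = 1.09×236 + 3.47×106 + 1.29×223 + 6.62×65 + 2.06×264 = 257.24 + 367.82 + 287.67 + 430.3 + 543.84 = 1886.87
P = 1797.81 / 1886.87 × 100 = 95.2800
Fisher = √(L × P) = √(95.3037 × 95.2800) = 95.2919

95.29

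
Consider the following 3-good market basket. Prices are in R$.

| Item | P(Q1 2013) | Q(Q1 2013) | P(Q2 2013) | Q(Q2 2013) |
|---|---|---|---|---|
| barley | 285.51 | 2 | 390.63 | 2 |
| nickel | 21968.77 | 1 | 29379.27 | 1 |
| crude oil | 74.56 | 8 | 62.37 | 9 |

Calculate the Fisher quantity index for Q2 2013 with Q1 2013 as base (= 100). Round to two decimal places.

100.26

Laspeyres component (base-period weights):
ΣP(Q1 2013)Q(Q2 2013) = 285.51×2 + 21968.77×1 + 74.56×9 = 571.02 + 21968.77 + 671.04 = 23210.83
ΣP(Q1 2013)Q(Q1 2013) = 285.51×2 + 21968.77×1 + 74.56×8 = 571.02 + 21968.77 + 596.48 = 23136.27
L = 23210.83 / 23136.27 × 100 = 100.3223
Paasche component (current-period weights):
ΣP(Q2 2013)Q(Q2 2013) = 390.63×2 + 29379.27×1 + 62.37×9 = 781.26 + 29379.27 + 561.33 = 30721.86
ΣP(Q2 2013)Q(Q1 2013) = 390.63×2 + 29379.27×1 + 62.37×8 = 781.26 + 29379.27 + 498.96 = 30659.49
P = 30721.86 / 30659.49 × 100 = 100.2034
Fisher = √(L × P) = √(100.3223 × 100.2034) = 100.2628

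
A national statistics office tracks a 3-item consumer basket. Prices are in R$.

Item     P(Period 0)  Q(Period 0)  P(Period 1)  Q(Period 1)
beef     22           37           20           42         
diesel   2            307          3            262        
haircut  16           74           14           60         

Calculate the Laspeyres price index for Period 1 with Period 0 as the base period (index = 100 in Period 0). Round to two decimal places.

Laspeyres price index uses base-period quantities as weights.
ΣP(Period 1)·Q(Period 0) = 20×37 + 3×307 + 14×74 = 740 + 921 + 1036 = 2697
ΣP(Period 0)·Q(Period 0) = 22×37 + 2×307 + 16×74 = 814 + 614 + 1184 = 2612
Index = 2697 / 2612 × 100 = 103.2542

103.25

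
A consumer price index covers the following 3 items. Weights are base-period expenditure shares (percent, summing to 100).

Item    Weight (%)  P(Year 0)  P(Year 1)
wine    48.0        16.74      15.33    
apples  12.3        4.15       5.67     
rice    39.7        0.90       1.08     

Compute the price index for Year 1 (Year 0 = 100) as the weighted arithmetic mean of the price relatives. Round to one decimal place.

108.4

wine: 48.0 × (15.33/16.74) = 48.0 × 0.915771 = 43.9570
apples: 12.3 × (5.67/4.15) = 12.3 × 1.366265 = 16.8051
rice: 39.7 × (1.08/0.90) = 39.7 × 1.200000 = 47.6400
Index = Σ wᵢ·(p₁ᵢ/p₀ᵢ) = 43.9570 + 16.8051 + 47.6400 = 108.4020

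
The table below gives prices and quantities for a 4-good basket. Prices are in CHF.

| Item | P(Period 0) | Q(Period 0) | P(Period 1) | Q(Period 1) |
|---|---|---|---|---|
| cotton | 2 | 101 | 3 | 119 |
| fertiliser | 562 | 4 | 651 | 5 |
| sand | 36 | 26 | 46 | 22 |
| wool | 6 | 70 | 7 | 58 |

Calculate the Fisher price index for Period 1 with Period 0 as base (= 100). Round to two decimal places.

120.39

Laspeyres component (base-period weights):
ΣP(Period 1)Q(Period 0) = 3×101 + 651×4 + 46×26 + 7×70 = 303 + 2604 + 1196 + 490 = 4593
ΣP(Period 0)Q(Period 0) = 2×101 + 562×4 + 36×26 + 6×70 = 202 + 2248 + 936 + 420 = 3806
L = 4593 / 3806 × 100 = 120.6779
Paasche component (current-period weights):
ΣP(Period 1)Q(Period 1) = 3×119 + 651×5 + 46×22 + 7×58 = 357 + 3255 + 1012 + 406 = 5030
ΣP(Period 0)Q(Period 1) = 2×119 + 562×5 + 36×22 + 6×58 = 238 + 2810 + 792 + 348 = 4188
P = 5030 / 4188 × 100 = 120.1051
Fisher = √(L × P) = √(120.6779 × 120.1051) = 120.3911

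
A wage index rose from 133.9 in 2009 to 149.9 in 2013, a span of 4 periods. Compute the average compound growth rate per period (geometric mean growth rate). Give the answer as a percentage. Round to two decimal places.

Growth factor = (149.9/133.9)^(1/4) = (1.119492)^(1/4) = 1.028621
Growth rate = 1.028621 − 1 = 0.028621 = 2.8621%

2.86%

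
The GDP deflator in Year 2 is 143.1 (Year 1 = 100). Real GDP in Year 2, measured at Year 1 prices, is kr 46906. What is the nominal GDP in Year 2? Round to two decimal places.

Nominal = Real × (Index/100) = 46906 × (143.1/100)
        = 46906 × 1.431 = 67122.4860

67122.49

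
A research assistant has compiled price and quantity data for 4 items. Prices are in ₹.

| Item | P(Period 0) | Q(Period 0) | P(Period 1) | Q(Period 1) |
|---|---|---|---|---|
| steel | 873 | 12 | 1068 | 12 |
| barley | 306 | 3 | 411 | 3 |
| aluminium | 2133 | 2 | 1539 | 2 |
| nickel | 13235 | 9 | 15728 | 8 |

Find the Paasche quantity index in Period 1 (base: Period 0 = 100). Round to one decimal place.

Paasche quantity index uses current-period prices as weights.
ΣP(Period 1)·Q(Period 1) = 1068×12 + 411×3 + 1539×2 + 15728×8 = 12816 + 1233 + 3078 + 125824 = 142951
ΣP(Period 1)·Q(Period 0) = 1068×12 + 411×3 + 1539×2 + 15728×9 = 12816 + 1233 + 3078 + 141552 = 158679
Index = 142951 / 158679 × 100 = 90.0882

90.1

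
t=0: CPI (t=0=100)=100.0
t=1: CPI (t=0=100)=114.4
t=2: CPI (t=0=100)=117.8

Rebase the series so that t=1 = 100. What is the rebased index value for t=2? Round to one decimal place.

Rebased(t=2) = 117.8 / 114.4 × 100 = 102.9720

103.0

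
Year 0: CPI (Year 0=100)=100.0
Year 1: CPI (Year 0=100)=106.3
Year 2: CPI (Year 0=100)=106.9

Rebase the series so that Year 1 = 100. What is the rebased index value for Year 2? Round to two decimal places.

100.56

Rebased(Year 2) = 106.9 / 106.3 × 100 = 100.5644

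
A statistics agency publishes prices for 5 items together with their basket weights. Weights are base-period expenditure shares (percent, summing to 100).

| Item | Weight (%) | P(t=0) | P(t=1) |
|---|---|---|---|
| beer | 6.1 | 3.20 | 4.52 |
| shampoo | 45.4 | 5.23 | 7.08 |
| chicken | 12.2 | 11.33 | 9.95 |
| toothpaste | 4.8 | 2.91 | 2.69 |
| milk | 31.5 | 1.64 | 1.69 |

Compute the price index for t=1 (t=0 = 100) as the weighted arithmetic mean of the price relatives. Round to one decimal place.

beer: 6.1 × (4.52/3.20) = 6.1 × 1.412500 = 8.6162
shampoo: 45.4 × (7.08/5.23) = 45.4 × 1.353728 = 61.4593
chicken: 12.2 × (9.95/11.33) = 12.2 × 0.878199 = 10.7140
toothpaste: 4.8 × (2.69/2.91) = 4.8 × 0.924399 = 4.4371
milk: 31.5 × (1.69/1.64) = 31.5 × 1.030488 = 32.4604
Index = Σ wᵢ·(p₁ᵢ/p₀ᵢ) = 8.6162 + 61.4593 + 10.7140 + 4.4371 + 32.4604 = 117.6870

117.7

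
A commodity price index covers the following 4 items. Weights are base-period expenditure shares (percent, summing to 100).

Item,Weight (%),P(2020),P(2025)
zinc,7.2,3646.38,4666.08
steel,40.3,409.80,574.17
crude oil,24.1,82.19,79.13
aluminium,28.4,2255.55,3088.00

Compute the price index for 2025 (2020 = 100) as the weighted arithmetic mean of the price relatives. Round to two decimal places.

zinc: 7.2 × (4666.08/3646.38) = 7.2 × 1.279647 = 9.2135
steel: 40.3 × (574.17/409.80) = 40.3 × 1.401098 = 56.4643
crude oil: 24.1 × (79.13/82.19) = 24.1 × 0.962769 = 23.2027
aluminium: 28.4 × (3088.00/2255.55) = 28.4 × 1.369067 = 38.8815
Index = Σ wᵢ·(p₁ᵢ/p₀ᵢ) = 9.2135 + 56.4643 + 23.2027 + 38.8815 = 127.7620

127.76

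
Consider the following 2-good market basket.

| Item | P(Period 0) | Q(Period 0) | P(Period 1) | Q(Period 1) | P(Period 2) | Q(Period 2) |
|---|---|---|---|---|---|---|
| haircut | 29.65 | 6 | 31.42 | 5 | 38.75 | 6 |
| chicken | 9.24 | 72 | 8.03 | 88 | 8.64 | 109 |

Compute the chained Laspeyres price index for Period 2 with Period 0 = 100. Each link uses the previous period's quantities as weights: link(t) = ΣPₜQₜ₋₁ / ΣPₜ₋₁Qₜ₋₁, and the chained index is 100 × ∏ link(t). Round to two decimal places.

Link Period 0→Period 1:
ΣP(Period 1)Q(Period 0) = 31.42×6 + 8.03×72 = 188.52 + 578.16 = 766.68
ΣP(Period 0)Q(Period 0) = 29.65×6 + 9.24×72 = 177.9 + 665.28 = 843.18
link = 766.68/843.18 = 0.909272
Link Period 1→Period 2:
ΣP(Period 2)Q(Period 1) = 38.75×5 + 8.64×88 = 193.75 + 760.32 = 954.07
ΣP(Period 1)Q(Period 1) = 31.42×5 + 8.03×88 = 157.1 + 706.64 = 863.74
link = 954.07/863.74 = 1.104580
Chained index = 100 × 0.909272 × 1.104580 = 100.4364

100.44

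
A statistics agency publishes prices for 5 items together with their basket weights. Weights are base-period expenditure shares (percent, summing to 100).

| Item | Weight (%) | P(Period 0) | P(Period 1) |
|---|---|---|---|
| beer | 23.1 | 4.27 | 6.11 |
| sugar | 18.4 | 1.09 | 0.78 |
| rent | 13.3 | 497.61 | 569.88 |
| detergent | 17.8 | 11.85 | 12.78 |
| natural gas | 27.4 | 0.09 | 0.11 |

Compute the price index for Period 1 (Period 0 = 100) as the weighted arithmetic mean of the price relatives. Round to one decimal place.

114.1

beer: 23.1 × (6.11/4.27) = 23.1 × 1.430913 = 33.0541
sugar: 18.4 × (0.78/1.09) = 18.4 × 0.715596 = 13.1670
rent: 13.3 × (569.88/497.61) = 13.3 × 1.145234 = 15.2316
detergent: 17.8 × (12.78/11.85) = 17.8 × 1.078481 = 19.1970
natural gas: 27.4 × (0.11/0.09) = 27.4 × 1.222222 = 33.4889
Index = Σ wᵢ·(p₁ᵢ/p₀ᵢ) = 33.0541 + 13.1670 + 15.2316 + 19.1970 + 33.4889 = 114.1385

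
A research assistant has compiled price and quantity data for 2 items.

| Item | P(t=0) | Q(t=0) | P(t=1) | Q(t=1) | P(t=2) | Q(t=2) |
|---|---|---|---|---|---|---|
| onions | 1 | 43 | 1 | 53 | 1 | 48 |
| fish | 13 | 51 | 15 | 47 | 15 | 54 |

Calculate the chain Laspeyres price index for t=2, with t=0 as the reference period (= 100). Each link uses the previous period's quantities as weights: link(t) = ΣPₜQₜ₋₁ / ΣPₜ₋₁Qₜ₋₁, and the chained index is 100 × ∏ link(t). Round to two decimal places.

114.45

Link t=0→t=1:
ΣP(t=1)Q(t=0) = 1×43 + 15×51 = 43 + 765 = 808
ΣP(t=0)Q(t=0) = 1×43 + 13×51 = 43 + 663 = 706
link = 808/706 = 1.144476
Link t=1→t=2:
ΣP(t=2)Q(t=1) = 1×53 + 15×47 = 53 + 705 = 758
ΣP(t=1)Q(t=1) = 1×53 + 15×47 = 53 + 705 = 758
link = 758/758 = 1.000000
Chained index = 100 × 1.144476 × 1.000000 = 114.4476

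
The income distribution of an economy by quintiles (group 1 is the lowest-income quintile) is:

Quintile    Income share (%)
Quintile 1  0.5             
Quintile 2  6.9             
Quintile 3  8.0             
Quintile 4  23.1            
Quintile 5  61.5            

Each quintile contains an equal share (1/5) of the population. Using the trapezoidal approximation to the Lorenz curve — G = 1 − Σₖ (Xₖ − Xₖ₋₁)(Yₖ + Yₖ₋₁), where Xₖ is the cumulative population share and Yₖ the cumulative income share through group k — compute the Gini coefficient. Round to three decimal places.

0.553

Cumulative income shares Yₖ: 0.0050, 0.0740, 0.1540, 0.3850, 1.0000
Σ (Xₖ−Xₖ₋₁)(Yₖ+Yₖ₋₁) = (1/5)(0.0050+0.0000) + (1/5)(0.0740+0.0050) + (1/5)(0.1540+0.0740) + (1/5)(0.3850+0.1540) + (1/5)(1.0000+0.3850)
  = 0.0010 + 0.0158 + 0.0456 + 0.1078 + 0.2770 = 0.4472
G = 1 − 0.4472 = 0.5528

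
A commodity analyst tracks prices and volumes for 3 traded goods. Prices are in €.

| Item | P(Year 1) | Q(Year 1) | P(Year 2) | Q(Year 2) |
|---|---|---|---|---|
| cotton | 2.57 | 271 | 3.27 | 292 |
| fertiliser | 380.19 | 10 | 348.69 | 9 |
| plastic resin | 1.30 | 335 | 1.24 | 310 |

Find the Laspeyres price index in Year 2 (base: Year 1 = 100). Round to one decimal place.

97.1

Laspeyres price index uses base-period quantities as weights.
ΣP(Year 2)·Q(Year 1) = 3.27×271 + 348.69×10 + 1.24×335 = 886.17 + 3486.9 + 415.4 = 4788.47
ΣP(Year 1)·Q(Year 1) = 2.57×271 + 380.19×10 + 1.30×335 = 696.47 + 3801.9 + 435.5 = 4933.87
Index = 4788.47 / 4933.87 × 100 = 97.0530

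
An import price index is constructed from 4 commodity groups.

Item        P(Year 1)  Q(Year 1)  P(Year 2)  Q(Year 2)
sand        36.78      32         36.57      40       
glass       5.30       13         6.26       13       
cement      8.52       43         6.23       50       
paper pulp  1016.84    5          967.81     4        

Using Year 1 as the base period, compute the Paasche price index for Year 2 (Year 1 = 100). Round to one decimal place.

Paasche price index uses current-period quantities as weights.
ΣP(Year 2)·Q(Year 2) = 36.57×40 + 6.26×13 + 6.23×50 + 967.81×4 = 1462.8 + 81.38 + 311.5 + 3871.24 = 5726.92
ΣP(Year 1)·Q(Year 2) = 36.78×40 + 5.30×13 + 8.52×50 + 1016.84×4 = 1471.2 + 68.9 + 426 + 4067.36 = 6033.46
Index = 5726.92 / 6033.46 × 100 = 94.9193

94.9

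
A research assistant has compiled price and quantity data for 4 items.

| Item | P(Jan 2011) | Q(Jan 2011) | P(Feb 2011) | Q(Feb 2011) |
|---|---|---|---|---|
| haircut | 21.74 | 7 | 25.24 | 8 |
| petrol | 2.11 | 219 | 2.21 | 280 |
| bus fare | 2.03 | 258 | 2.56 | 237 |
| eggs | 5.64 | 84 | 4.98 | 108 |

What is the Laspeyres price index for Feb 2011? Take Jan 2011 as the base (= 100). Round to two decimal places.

107.92

Laspeyres price index uses base-period quantities as weights.
ΣP(Feb 2011)·Q(Jan 2011) = 25.24×7 + 2.21×219 + 2.56×258 + 4.98×84 = 176.68 + 483.99 + 660.48 + 418.32 = 1739.47
ΣP(Jan 2011)·Q(Jan 2011) = 21.74×7 + 2.11×219 + 2.03×258 + 5.64×84 = 152.18 + 462.09 + 523.74 + 473.76 = 1611.77
Index = 1739.47 / 1611.77 × 100 = 107.9230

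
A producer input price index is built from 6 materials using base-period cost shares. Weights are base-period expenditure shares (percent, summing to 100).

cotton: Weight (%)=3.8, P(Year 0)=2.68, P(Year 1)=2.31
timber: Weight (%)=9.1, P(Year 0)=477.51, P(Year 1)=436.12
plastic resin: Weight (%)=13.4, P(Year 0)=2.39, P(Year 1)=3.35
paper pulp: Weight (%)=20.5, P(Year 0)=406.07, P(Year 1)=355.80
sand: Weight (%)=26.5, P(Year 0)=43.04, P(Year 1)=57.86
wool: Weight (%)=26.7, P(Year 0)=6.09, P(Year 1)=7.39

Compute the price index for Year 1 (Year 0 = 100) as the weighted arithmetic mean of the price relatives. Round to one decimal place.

cotton: 3.8 × (2.31/2.68) = 3.8 × 0.861940 = 3.2754
timber: 9.1 × (436.12/477.51) = 9.1 × 0.913321 = 8.3112
plastic resin: 13.4 × (3.35/2.39) = 13.4 × 1.401674 = 18.7824
paper pulp: 20.5 × (355.80/406.07) = 20.5 × 0.876204 = 17.9622
sand: 26.5 × (57.86/43.04) = 26.5 × 1.344331 = 35.6248
wool: 26.7 × (7.39/6.09) = 26.7 × 1.213465 = 32.3995
Index = Σ wᵢ·(p₁ᵢ/p₀ᵢ) = 3.2754 + 8.3112 + 18.7824 + 17.9622 + 35.6248 + 32.3995 = 116.3555

116.4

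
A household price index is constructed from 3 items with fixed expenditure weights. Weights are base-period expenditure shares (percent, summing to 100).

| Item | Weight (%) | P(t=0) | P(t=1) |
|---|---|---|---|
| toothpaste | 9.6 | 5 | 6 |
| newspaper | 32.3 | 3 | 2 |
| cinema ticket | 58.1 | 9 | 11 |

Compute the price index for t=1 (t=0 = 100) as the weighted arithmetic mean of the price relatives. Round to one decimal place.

toothpaste: 9.6 × (6/5) = 9.6 × 1.200000 = 11.5200
newspaper: 32.3 × (2/3) = 32.3 × 0.666667 = 21.5333
cinema ticket: 58.1 × (11/9) = 58.1 × 1.222222 = 71.0111
Index = Σ wᵢ·(p₁ᵢ/p₀ᵢ) = 11.5200 + 21.5333 + 71.0111 = 104.0644

104.1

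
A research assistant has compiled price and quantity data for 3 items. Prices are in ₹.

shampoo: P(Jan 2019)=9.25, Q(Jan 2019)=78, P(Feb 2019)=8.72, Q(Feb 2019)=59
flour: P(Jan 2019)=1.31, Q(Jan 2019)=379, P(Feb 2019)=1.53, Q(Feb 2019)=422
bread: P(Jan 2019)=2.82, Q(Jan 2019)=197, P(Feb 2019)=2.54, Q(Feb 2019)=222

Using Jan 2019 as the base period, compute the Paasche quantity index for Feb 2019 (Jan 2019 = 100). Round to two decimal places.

Paasche quantity index uses current-period prices as weights.
ΣP(Feb 2019)·Q(Feb 2019) = 8.72×59 + 1.53×422 + 2.54×222 = 514.48 + 645.66 + 563.88 = 1724.02
ΣP(Feb 2019)·Q(Jan 2019) = 8.72×78 + 1.53×379 + 2.54×197 = 680.16 + 579.87 + 500.38 = 1760.41
Index = 1724.02 / 1760.41 × 100 = 97.9329

97.93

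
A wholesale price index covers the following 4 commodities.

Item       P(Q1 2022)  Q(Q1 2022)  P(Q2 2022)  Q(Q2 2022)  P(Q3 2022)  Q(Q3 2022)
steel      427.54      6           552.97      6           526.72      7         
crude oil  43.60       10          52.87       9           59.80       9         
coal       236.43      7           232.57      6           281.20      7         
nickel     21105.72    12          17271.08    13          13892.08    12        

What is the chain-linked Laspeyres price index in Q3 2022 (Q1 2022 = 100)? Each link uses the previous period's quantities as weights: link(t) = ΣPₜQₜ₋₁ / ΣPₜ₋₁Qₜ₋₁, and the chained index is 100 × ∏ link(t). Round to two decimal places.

Link Q1 2022→Q2 2022:
ΣP(Q2 2022)Q(Q1 2022) = 552.97×6 + 52.87×10 + 232.57×7 + 17271.08×12 = 3317.82 + 528.7 + 1627.99 + 207252.96 = 212727.47
ΣP(Q1 2022)Q(Q1 2022) = 427.54×6 + 43.60×10 + 236.43×7 + 21105.72×12 = 2565.24 + 436 + 1655.01 + 253268.64 = 257924.89
link = 212727.47/257924.89 = 0.824765
Link Q2 2022→Q3 2022:
ΣP(Q3 2022)Q(Q2 2022) = 526.72×6 + 59.80×9 + 281.20×6 + 13892.08×13 = 3160.32 + 538.2 + 1687.2 + 180597.04 = 185982.76
ΣP(Q2 2022)Q(Q2 2022) = 552.97×6 + 52.87×9 + 232.57×6 + 17271.08×13 = 3317.82 + 475.83 + 1395.42 + 224524.04 = 229713.11
link = 185982.76/229713.11 = 0.809631
Chained index = 100 × 0.824765 × 0.809631 = 66.7755

66.78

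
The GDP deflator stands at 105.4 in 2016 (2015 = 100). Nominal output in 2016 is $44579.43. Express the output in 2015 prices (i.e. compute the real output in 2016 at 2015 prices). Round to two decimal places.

Real = Nominal ÷ (Index/100) = 44579.43 ÷ (105.4/100)
     = 44579.43 ÷ 1.054 = 42295.4744

42295.47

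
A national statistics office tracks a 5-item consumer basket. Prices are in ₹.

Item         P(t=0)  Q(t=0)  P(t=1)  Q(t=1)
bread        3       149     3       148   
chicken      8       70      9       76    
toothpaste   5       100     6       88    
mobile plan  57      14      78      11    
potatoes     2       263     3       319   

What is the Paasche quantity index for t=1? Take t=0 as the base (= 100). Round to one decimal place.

Paasche quantity index uses current-period prices as weights.
ΣP(t=1)·Q(t=1) = 3×148 + 9×76 + 6×88 + 78×11 + 3×319 = 444 + 684 + 528 + 858 + 957 = 3471
ΣP(t=1)·Q(t=0) = 3×149 + 9×70 + 6×100 + 78×14 + 3×263 = 447 + 630 + 600 + 1092 + 789 = 3558
Index = 3471 / 3558 × 100 = 97.5548

97.6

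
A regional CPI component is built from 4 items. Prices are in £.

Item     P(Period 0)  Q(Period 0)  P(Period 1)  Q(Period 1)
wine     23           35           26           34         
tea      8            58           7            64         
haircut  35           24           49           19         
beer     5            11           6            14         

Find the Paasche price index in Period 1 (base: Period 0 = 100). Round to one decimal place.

Paasche price index uses current-period quantities as weights.
ΣP(Period 1)·Q(Period 1) = 26×34 + 7×64 + 49×19 + 6×14 = 884 + 448 + 931 + 84 = 2347
ΣP(Period 0)·Q(Period 1) = 23×34 + 8×64 + 35×19 + 5×14 = 782 + 512 + 665 + 70 = 2029
Index = 2347 / 2029 × 100 = 115.6727

115.7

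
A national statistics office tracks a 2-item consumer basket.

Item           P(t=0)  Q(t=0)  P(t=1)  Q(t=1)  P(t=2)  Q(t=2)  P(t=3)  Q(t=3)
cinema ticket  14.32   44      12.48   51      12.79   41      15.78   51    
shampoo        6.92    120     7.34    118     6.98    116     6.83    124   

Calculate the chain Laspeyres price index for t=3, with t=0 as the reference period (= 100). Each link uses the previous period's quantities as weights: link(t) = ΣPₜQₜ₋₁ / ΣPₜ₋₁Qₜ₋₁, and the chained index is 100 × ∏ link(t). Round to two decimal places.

Link t=0→t=1:
ΣP(t=1)Q(t=0) = 12.48×44 + 7.34×120 = 549.12 + 880.8 = 1429.92
ΣP(t=0)Q(t=0) = 14.32×44 + 6.92×120 = 630.08 + 830.4 = 1460.48
link = 1429.92/1460.48 = 0.979075
Link t=1→t=2:
ΣP(t=2)Q(t=1) = 12.79×51 + 6.98×118 = 652.29 + 823.64 = 1475.93
ΣP(t=1)Q(t=1) = 12.48×51 + 7.34×118 = 636.48 + 866.12 = 1502.6
link = 1475.93/1502.6 = 0.982251
Link t=2→t=3:
ΣP(t=3)Q(t=2) = 15.78×41 + 6.83×116 = 646.98 + 792.28 = 1439.26
ΣP(t=2)Q(t=2) = 12.79×41 + 6.98×116 = 524.39 + 809.68 = 1334.07
link = 1439.26/1334.07 = 1.078849
Chained index = 100 × 0.979075 × 0.982251 × 1.078849 = 103.7526

103.75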